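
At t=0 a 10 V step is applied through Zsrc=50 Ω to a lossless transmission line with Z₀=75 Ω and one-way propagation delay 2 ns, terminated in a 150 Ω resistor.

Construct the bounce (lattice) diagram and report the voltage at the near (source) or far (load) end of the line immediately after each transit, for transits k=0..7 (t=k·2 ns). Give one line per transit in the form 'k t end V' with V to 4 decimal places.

0 0 source 6.0000
1 2 load 8.0000
2 4 source 7.6000
3 6 load 7.4667
4 8 source 7.4933
5 10 load 7.5022
6 12 source 7.5004
7 14 load 7.4999

Γ_L=0.333333, Γ_S=-0.200000; launch V₁=10·75/125=6.000000
k=0 src: V=6.0000
k=1 load: inc=6.000000, refl=6.000000·0.333333=2.0000; V=0.000000+6.000000+2.000000=8.0000
k=2 src: inc=2.000000, refl=2.000000·-0.200000=-0.4000; V=6.000000+2.000000+-0.400000=7.6000
k=3 load: inc=-0.400000, refl=-0.400000·0.333333=-0.1333; V=8.000000+-0.400000+-0.133333=7.4667
k=4 src: inc=-0.133333, refl=-0.133333·-0.200000=0.0267; V=7.600000+-0.133333+0.026667=7.4933
k=5 load: inc=0.026667, refl=0.026667·0.333333=0.0089; V=7.466667+0.026667+0.008889=7.5022
k=6 src: inc=0.008889, refl=0.008889·-0.200000=-0.0018; V=7.493333+0.008889+-0.001778=7.5004
k=7 load: inc=-0.001778, refl=-0.001778·0.333333=-0.0006; V=7.502222+-0.001778+-0.000593=7.4999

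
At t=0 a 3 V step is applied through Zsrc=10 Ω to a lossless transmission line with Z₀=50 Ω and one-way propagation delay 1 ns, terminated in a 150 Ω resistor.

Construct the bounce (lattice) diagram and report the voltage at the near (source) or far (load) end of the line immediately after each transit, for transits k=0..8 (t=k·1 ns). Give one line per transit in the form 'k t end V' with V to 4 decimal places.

Γ_L=0.500000, Γ_S=-0.666667; launch V₁=3·50/60=2.500000
k=0 src: V=2.5000
k=1 load: inc=2.500000, refl=2.500000·0.500000=1.2500; V=0.000000+2.500000+1.250000=3.7500
k=2 src: inc=1.250000, refl=1.250000·-0.666667=-0.8333; V=2.500000+1.250000+-0.833333=2.9167
k=3 load: inc=-0.833333, refl=-0.833333·0.500000=-0.4167; V=3.750000+-0.833333+-0.416667=2.5000
k=4 src: inc=-0.416667, refl=-0.416667·-0.666667=0.2778; V=2.916667+-0.416667+0.277778=2.7778
k=5 load: inc=0.277778, refl=0.277778·0.500000=0.1389; V=2.500000+0.277778+0.138889=2.9167
k=6 src: inc=0.138889, refl=0.138889·-0.666667=-0.0926; V=2.777778+0.138889+-0.092593=2.8241
k=7 load: inc=-0.092593, refl=-0.092593·0.500000=-0.0463; V=2.916667+-0.092593+-0.046296=2.7778
k=8 src: inc=-0.046296, refl=-0.046296·-0.666667=0.0309; V=2.824074+-0.046296+0.030864=2.8086

0 0 source 2.5000
1 1 load 3.7500
2 2 source 2.9167
3 3 load 2.5000
4 4 source 2.7778
5 5 load 2.9167
6 6 source 2.8241
7 7 load 2.7778
8 8 source 2.8086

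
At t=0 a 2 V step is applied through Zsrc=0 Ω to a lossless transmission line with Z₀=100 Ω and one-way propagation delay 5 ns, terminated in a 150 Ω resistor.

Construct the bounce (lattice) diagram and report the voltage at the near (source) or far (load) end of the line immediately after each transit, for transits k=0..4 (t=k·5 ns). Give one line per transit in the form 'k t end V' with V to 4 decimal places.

0 0 source 2.0000
1 5 load 2.4000
2 10 source 2.0000
3 15 load 1.9200
4 20 source 2.0000

Γ_L=0.200000, Γ_S=-1.000000; launch V₁=2·100/100=2.000000
k=0 src: V=2.0000
k=1 load: inc=2.000000, refl=2.000000·0.200000=0.4000; V=0.000000+2.000000+0.400000=2.4000
k=2 src: inc=0.400000, refl=0.400000·-1.000000=-0.4000; V=2.000000+0.400000+-0.400000=2.0000
k=3 load: inc=-0.400000, refl=-0.400000·0.200000=-0.0800; V=2.400000+-0.400000+-0.080000=1.9200
k=4 src: inc=-0.080000, refl=-0.080000·-1.000000=0.0800; V=2.000000+-0.080000+0.080000=2.0000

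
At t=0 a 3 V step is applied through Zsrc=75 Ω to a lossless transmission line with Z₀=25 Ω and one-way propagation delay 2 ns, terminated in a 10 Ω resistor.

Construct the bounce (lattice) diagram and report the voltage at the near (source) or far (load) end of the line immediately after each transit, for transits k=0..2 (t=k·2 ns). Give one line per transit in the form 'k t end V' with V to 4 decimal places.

Γ_L=-0.428571, Γ_S=0.500000; launch V₁=3·25/100=0.750000
k=0 src: V=0.7500
k=1 load: inc=0.750000, refl=0.750000·-0.428571=-0.3214; V=0.000000+0.750000+-0.321429=0.4286
k=2 src: inc=-0.321429, refl=-0.321429·0.500000=-0.1607; V=0.750000+-0.321429+-0.160714=0.2679

0 0 source 0.7500
1 2 load 0.4286
2 4 source 0.2679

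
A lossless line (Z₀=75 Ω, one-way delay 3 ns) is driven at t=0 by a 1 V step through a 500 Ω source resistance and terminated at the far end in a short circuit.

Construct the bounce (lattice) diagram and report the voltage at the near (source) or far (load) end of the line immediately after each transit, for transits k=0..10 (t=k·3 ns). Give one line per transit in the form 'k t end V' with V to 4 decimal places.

Γ_L=-1.000000, Γ_S=0.739130; launch V₁=1·75/575=0.130435
k=0 src: V=0.1304
k=1 load: inc=0.130435, refl=0.130435·-1.000000=-0.1304; V=0.000000+0.130435+-0.130435=0.0000
k=2 src: inc=-0.130435, refl=-0.130435·0.739130=-0.0964; V=0.130435+-0.130435+-0.096408=-0.0964
k=3 load: inc=-0.096408, refl=-0.096408·-1.000000=0.0964; V=0.000000+-0.096408+0.096408=0.0000
k=4 src: inc=0.096408, refl=0.096408·0.739130=0.0713; V=-0.096408+0.096408+0.071258=0.0713
k=5 load: inc=0.071258, refl=0.071258·-1.000000=-0.0713; V=0.000000+0.071258+-0.071258=0.0000
k=6 src: inc=-0.071258, refl=-0.071258·0.739130=-0.0527; V=0.071258+-0.071258+-0.052669=-0.0527
k=7 load: inc=-0.052669, refl=-0.052669·-1.000000=0.0527; V=0.000000+-0.052669+0.052669=0.0000
k=8 src: inc=0.052669, refl=0.052669·0.739130=0.0389; V=-0.052669+0.052669+0.038929=0.0389
k=9 load: inc=0.038929, refl=0.038929·-1.000000=-0.0389; V=0.000000+0.038929+-0.038929=0.0000
k=10 src: inc=-0.038929, refl=-0.038929·0.739130=-0.0288; V=0.038929+-0.038929+-0.028774=-0.0288

0 0 source 0.1304
1 3 load 0.0000
2 6 source -0.0964
3 9 load 0.0000
4 12 source 0.0713
5 15 load 0.0000
6 18 source -0.0527
7 21 load 0.0000
8 24 source 0.0389
9 27 load 0.0000
10 30 source -0.0288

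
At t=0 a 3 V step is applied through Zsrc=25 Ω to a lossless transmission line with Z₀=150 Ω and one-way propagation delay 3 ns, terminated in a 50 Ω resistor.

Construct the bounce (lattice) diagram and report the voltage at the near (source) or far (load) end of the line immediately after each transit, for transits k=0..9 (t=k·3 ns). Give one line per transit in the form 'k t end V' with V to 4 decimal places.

Γ_L=-0.500000, Γ_S=-0.714286; launch V₁=3·150/175=2.571429
k=0 src: V=2.5714
k=1 load: inc=2.571429, refl=2.571429·-0.500000=-1.2857; V=0.000000+2.571429+-1.285714=1.2857
k=2 src: inc=-1.285714, refl=-1.285714·-0.714286=0.9184; V=2.571429+-1.285714+0.918367=2.2041
k=3 load: inc=0.918367, refl=0.918367·-0.500000=-0.4592; V=1.285714+0.918367+-0.459184=1.7449
k=4 src: inc=-0.459184, refl=-0.459184·-0.714286=0.3280; V=2.204082+-0.459184+0.327988=2.0729
k=5 load: inc=0.327988, refl=0.327988·-0.500000=-0.1640; V=1.744898+0.327988+-0.163994=1.9089
k=6 src: inc=-0.163994, refl=-0.163994·-0.714286=0.1171; V=2.072886+-0.163994+0.117139=2.0260
k=7 load: inc=0.117139, refl=0.117139·-0.500000=-0.0586; V=1.908892+0.117139+-0.058569=1.9675
k=8 src: inc=-0.058569, refl=-0.058569·-0.714286=0.0418; V=2.026031+-0.058569+0.041835=2.0093
k=9 load: inc=0.041835, refl=0.041835·-0.500000=-0.0209; V=1.967461+0.041835+-0.020918=1.9884

0 0 source 2.5714
1 3 load 1.2857
2 6 source 2.2041
3 9 load 1.7449
4 12 source 2.0729
5 15 load 1.9089
6 18 source 2.0260
7 21 load 1.9675
8 24 source 2.0093
9 27 load 1.9884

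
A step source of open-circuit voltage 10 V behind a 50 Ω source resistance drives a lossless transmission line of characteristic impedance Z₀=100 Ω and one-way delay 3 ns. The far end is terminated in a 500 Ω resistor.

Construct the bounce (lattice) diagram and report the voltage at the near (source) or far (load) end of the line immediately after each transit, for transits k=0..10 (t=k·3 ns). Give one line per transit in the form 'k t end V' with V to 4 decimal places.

Γ_L=0.666667, Γ_S=-0.333333; launch V₁=10·100/150=6.666667
k=0 src: V=6.6667
k=1 load: inc=6.666667, refl=6.666667·0.666667=4.4444; V=0.000000+6.666667+4.444444=11.1111
k=2 src: inc=4.444444, refl=4.444444·-0.333333=-1.4815; V=6.666667+4.444444+-1.481481=9.6296
k=3 load: inc=-1.481481, refl=-1.481481·0.666667=-0.9877; V=11.111111+-1.481481+-0.987654=8.6420
k=4 src: inc=-0.987654, refl=-0.987654·-0.333333=0.3292; V=9.629630+-0.987654+0.329218=8.9712
k=5 load: inc=0.329218, refl=0.329218·0.666667=0.2195; V=8.641975+0.329218+0.219479=9.1907
k=6 src: inc=0.219479, refl=0.219479·-0.333333=-0.0732; V=8.971193+0.219479+-0.073160=9.1175
k=7 load: inc=-0.073160, refl=-0.073160·0.666667=-0.0488; V=9.190672+-0.073160+-0.048773=9.0687
k=8 src: inc=-0.048773, refl=-0.048773·-0.333333=0.0163; V=9.117513+-0.048773+0.016258=9.0850
k=9 load: inc=0.016258, refl=0.016258·0.666667=0.0108; V=9.068740+0.016258+0.010838=9.0958
k=10 src: inc=0.010838, refl=0.010838·-0.333333=-0.0036; V=9.084997+0.010838+-0.003613=9.0922

0 0 source 6.6667
1 3 load 11.1111
2 6 source 9.6296
3 9 load 8.6420
4 12 source 8.9712
5 15 load 9.1907
6 18 source 9.1175
7 21 load 9.0687
8 24 source 9.0850
9 27 load 9.0958
10 30 source 9.0922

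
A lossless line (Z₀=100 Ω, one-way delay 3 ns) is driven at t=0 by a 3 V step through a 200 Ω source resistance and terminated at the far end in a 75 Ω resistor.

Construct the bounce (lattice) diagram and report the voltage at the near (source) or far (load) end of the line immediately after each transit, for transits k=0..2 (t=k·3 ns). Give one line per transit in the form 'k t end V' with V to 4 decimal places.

Γ_L=-0.142857, Γ_S=0.333333; launch V₁=3·100/300=1.000000
k=0 src: V=1.0000
k=1 load: inc=1.000000, refl=1.000000·-0.142857=-0.1429; V=0.000000+1.000000+-0.142857=0.8571
k=2 src: inc=-0.142857, refl=-0.142857·0.333333=-0.0476; V=1.000000+-0.142857+-0.047619=0.8095

0 0 source 1.0000
1 3 load 0.8571
2 6 source 0.8095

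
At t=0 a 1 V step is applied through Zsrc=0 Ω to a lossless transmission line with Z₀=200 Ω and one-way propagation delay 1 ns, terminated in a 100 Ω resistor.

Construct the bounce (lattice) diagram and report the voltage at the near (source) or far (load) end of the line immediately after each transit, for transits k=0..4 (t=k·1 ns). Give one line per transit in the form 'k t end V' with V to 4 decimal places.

Γ_L=-0.333333, Γ_S=-1.000000; launch V₁=1·200/200=1.000000
k=0 src: V=1.0000
k=1 load: inc=1.000000, refl=1.000000·-0.333333=-0.3333; V=0.000000+1.000000+-0.333333=0.6667
k=2 src: inc=-0.333333, refl=-0.333333·-1.000000=0.3333; V=1.000000+-0.333333+0.333333=1.0000
k=3 load: inc=0.333333, refl=0.333333·-0.333333=-0.1111; V=0.666667+0.333333+-0.111111=0.8889
k=4 src: inc=-0.111111, refl=-0.111111·-1.000000=0.1111; V=1.000000+-0.111111+0.111111=1.0000

0 0 source 1.0000
1 1 load 0.6667
2 2 source 1.0000
3 3 load 0.8889
4 4 source 1.0000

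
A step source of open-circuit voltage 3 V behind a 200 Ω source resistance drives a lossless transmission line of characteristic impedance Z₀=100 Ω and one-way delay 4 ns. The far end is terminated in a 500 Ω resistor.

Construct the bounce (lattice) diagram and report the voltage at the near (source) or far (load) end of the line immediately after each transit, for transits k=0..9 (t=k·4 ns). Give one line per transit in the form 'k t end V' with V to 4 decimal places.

Γ_L=0.666667, Γ_S=0.333333; launch V₁=3·100/300=1.000000
k=0 src: V=1.0000
k=1 load: inc=1.000000, refl=1.000000·0.666667=0.6667; V=0.000000+1.000000+0.666667=1.6667
k=2 src: inc=0.666667, refl=0.666667·0.333333=0.2222; V=1.000000+0.666667+0.222222=1.8889
k=3 load: inc=0.222222, refl=0.222222·0.666667=0.1481; V=1.666667+0.222222+0.148148=2.0370
k=4 src: inc=0.148148, refl=0.148148·0.333333=0.0494; V=1.888889+0.148148+0.049383=2.0864
k=5 load: inc=0.049383, refl=0.049383·0.666667=0.0329; V=2.037037+0.049383+0.032922=2.1193
k=6 src: inc=0.032922, refl=0.032922·0.333333=0.0110; V=2.086420+0.032922+0.010974=2.1303
k=7 load: inc=0.010974, refl=0.010974·0.666667=0.0073; V=2.119342+0.010974+0.007316=2.1376
k=8 src: inc=0.007316, refl=0.007316·0.333333=0.0024; V=2.130316+0.007316+0.002439=2.1401
k=9 load: inc=0.002439, refl=0.002439·0.666667=0.0016; V=2.137631+0.002439+0.001626=2.1417

0 0 source 1.0000
1 4 load 1.6667
2 8 source 1.8889
3 12 load 2.0370
4 16 source 2.0864
5 20 load 2.1193
6 24 source 2.1303
7 28 load 2.1376
8 32 source 2.1401
9 36 load 2.1417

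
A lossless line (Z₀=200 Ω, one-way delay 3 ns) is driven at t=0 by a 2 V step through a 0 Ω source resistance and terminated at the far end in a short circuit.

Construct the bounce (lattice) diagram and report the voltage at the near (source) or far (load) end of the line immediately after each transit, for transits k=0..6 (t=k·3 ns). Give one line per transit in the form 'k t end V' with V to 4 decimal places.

Γ_L=-1.000000, Γ_S=-1.000000; launch V₁=2·200/200=2.000000
k=0 src: V=2.0000
k=1 load: inc=2.000000, refl=2.000000·-1.000000=-2.0000; V=0.000000+2.000000+-2.000000=0.0000
k=2 src: inc=-2.000000, refl=-2.000000·-1.000000=2.0000; V=2.000000+-2.000000+2.000000=2.0000
k=3 load: inc=2.000000, refl=2.000000·-1.000000=-2.0000; V=0.000000+2.000000+-2.000000=0.0000
k=4 src: inc=-2.000000, refl=-2.000000·-1.000000=2.0000; V=2.000000+-2.000000+2.000000=2.0000
k=5 load: inc=2.000000, refl=2.000000·-1.000000=-2.0000; V=0.000000+2.000000+-2.000000=0.0000
k=6 src: inc=-2.000000, refl=-2.000000·-1.000000=2.0000; V=2.000000+-2.000000+2.000000=2.0000

0 0 source 2.0000
1 3 load 0.0000
2 6 source 2.0000
3 9 load 0.0000
4 12 source 2.0000
5 15 load 0.0000
6 18 source 2.0000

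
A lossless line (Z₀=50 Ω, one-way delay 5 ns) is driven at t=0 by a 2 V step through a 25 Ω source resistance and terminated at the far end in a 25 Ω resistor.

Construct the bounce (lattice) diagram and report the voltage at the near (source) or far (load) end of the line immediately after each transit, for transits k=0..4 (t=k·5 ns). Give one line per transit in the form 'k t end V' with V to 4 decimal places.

Γ_L=-0.333333, Γ_S=-0.333333; launch V₁=2·50/75=1.333333
k=0 src: V=1.3333
k=1 load: inc=1.333333, refl=1.333333·-0.333333=-0.4444; V=0.000000+1.333333+-0.444444=0.8889
k=2 src: inc=-0.444444, refl=-0.444444·-0.333333=0.1481; V=1.333333+-0.444444+0.148148=1.0370
k=3 load: inc=0.148148, refl=0.148148·-0.333333=-0.0494; V=0.888889+0.148148+-0.049383=0.9877
k=4 src: inc=-0.049383, refl=-0.049383·-0.333333=0.0165; V=1.037037+-0.049383+0.016461=1.0041

0 0 source 1.3333
1 5 load 0.8889
2 10 source 1.0370
3 15 load 0.9877
4 20 source 1.0041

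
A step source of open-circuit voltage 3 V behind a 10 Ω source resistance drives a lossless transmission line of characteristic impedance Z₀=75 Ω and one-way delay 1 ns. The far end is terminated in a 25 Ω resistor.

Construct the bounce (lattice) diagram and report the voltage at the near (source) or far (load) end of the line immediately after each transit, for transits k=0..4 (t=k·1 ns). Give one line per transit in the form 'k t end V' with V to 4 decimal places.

Γ_L=-0.500000, Γ_S=-0.764706; launch V₁=3·75/85=2.647059
k=0 src: V=2.6471
k=1 load: inc=2.647059, refl=2.647059·-0.500000=-1.3235; V=0.000000+2.647059+-1.323529=1.3235
k=2 src: inc=-1.323529, refl=-1.323529·-0.764706=1.0121; V=2.647059+-1.323529+1.012111=2.3356
k=3 load: inc=1.012111, refl=1.012111·-0.500000=-0.5061; V=1.323529+1.012111+-0.506055=1.8296
k=4 src: inc=-0.506055, refl=-0.506055·-0.764706=0.3870; V=2.335640+-0.506055+0.386984=2.2166

0 0 source 2.6471
1 1 load 1.3235
2 2 source 2.3356
3 3 load 1.8296
4 4 source 2.2166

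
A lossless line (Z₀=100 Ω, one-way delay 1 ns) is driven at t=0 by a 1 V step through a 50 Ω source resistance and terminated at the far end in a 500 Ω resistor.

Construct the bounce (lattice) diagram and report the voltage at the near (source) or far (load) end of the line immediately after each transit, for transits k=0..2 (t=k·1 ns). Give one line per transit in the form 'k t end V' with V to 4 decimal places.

Γ_L=0.666667, Γ_S=-0.333333; launch V₁=1·100/150=0.666667
k=0 src: V=0.6667
k=1 load: inc=0.666667, refl=0.666667·0.666667=0.4444; V=0.000000+0.666667+0.444444=1.1111
k=2 src: inc=0.444444, refl=0.444444·-0.333333=-0.1481; V=0.666667+0.444444+-0.148148=0.9630

0 0 source 0.6667
1 1 load 1.1111
2 2 source 0.9630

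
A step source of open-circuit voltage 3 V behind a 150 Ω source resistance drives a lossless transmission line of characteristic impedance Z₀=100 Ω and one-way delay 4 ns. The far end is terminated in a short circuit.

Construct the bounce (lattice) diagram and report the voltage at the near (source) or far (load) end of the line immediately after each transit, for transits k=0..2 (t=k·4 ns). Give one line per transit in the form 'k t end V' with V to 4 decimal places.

Γ_L=-1.000000, Γ_S=0.200000; launch V₁=3·100/250=1.200000
k=0 src: V=1.2000
k=1 load: inc=1.200000, refl=1.200000·-1.000000=-1.2000; V=0.000000+1.200000+-1.200000=0.0000
k=2 src: inc=-1.200000, refl=-1.200000·0.200000=-0.2400; V=1.200000+-1.200000+-0.240000=-0.2400

0 0 source 1.2000
1 4 load 0.0000
2 8 source -0.2400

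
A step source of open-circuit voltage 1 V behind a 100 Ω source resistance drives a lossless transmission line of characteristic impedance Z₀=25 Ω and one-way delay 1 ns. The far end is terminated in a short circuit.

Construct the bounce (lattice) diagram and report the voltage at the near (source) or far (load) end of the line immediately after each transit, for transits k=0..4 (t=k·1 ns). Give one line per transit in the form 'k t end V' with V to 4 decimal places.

0 0 source 0.2000
1 1 load 0.0000
2 2 source -0.1200
3 3 load 0.0000
4 4 source 0.0720

Γ_L=-1.000000, Γ_S=0.600000; launch V₁=1·25/125=0.200000
k=0 src: V=0.2000
k=1 load: inc=0.200000, refl=0.200000·-1.000000=-0.2000; V=0.000000+0.200000+-0.200000=0.0000
k=2 src: inc=-0.200000, refl=-0.200000·0.600000=-0.1200; V=0.200000+-0.200000+-0.120000=-0.1200
k=3 load: inc=-0.120000, refl=-0.120000·-1.000000=0.1200; V=0.000000+-0.120000+0.120000=0.0000
k=4 src: inc=0.120000, refl=0.120000·0.600000=0.0720; V=-0.120000+0.120000+0.072000=0.0720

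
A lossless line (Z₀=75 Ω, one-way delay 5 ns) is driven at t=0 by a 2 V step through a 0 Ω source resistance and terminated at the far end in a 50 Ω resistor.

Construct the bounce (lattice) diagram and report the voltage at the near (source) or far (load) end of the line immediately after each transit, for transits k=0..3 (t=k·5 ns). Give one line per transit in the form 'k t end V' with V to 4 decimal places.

0 0 source 2.0000
1 5 load 1.6000
2 10 source 2.0000
3 15 load 1.9200

Γ_L=-0.200000, Γ_S=-1.000000; launch V₁=2·75/75=2.000000
k=0 src: V=2.0000
k=1 load: inc=2.000000, refl=2.000000·-0.200000=-0.4000; V=0.000000+2.000000+-0.400000=1.6000
k=2 src: inc=-0.400000, refl=-0.400000·-1.000000=0.4000; V=2.000000+-0.400000+0.400000=2.0000
k=3 load: inc=0.400000, refl=0.400000·-0.200000=-0.0800; V=1.600000+0.400000+-0.080000=1.9200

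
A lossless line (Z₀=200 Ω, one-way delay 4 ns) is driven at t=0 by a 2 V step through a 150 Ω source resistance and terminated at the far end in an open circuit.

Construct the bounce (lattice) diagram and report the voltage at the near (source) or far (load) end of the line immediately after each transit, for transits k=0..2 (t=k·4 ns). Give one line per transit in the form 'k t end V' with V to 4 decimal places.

Γ_L=1.000000, Γ_S=-0.142857; launch V₁=2·200/350=1.142857
k=0 src: V=1.1429
k=1 load: inc=1.142857, refl=1.142857·1.000000=1.1429; V=0.000000+1.142857+1.142857=2.2857
k=2 src: inc=1.142857, refl=1.142857·-0.142857=-0.1633; V=1.142857+1.142857+-0.163265=2.1224

0 0 source 1.1429
1 4 load 2.2857
2 8 source 2.1224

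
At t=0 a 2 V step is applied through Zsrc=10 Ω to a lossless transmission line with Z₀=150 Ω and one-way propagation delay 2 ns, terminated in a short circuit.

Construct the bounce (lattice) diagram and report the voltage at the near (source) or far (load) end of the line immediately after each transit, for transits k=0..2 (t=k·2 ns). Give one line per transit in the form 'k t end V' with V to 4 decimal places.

0 0 source 1.8750
1 2 load 0.0000
2 4 source 1.6406

Γ_L=-1.000000, Γ_S=-0.875000; launch V₁=2·150/160=1.875000
k=0 src: V=1.8750
k=1 load: inc=1.875000, refl=1.875000·-1.000000=-1.8750; V=0.000000+1.875000+-1.875000=0.0000
k=2 src: inc=-1.875000, refl=-1.875000·-0.875000=1.6406; V=1.875000+-1.875000+1.640625=1.6406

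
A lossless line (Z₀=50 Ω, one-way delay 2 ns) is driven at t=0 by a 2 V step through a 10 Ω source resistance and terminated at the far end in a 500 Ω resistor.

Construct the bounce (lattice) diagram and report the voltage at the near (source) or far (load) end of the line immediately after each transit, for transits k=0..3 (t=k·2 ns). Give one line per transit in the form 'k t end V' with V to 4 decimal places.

Γ_L=0.818182, Γ_S=-0.666667; launch V₁=2·50/60=1.666667
k=0 src: V=1.6667
k=1 load: inc=1.666667, refl=1.666667·0.818182=1.3636; V=0.000000+1.666667+1.363636=3.0303
k=2 src: inc=1.363636, refl=1.363636·-0.666667=-0.9091; V=1.666667+1.363636+-0.909091=2.1212
k=3 load: inc=-0.909091, refl=-0.909091·0.818182=-0.7438; V=3.030303+-0.909091+-0.743802=1.3774

0 0 source 1.6667
1 2 load 3.0303
2 4 source 2.1212
3 6 load 1.3774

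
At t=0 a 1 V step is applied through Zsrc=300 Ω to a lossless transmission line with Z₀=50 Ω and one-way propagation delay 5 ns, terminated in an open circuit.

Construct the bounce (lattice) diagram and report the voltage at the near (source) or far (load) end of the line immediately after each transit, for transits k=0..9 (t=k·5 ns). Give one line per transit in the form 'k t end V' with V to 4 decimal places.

Γ_L=1.000000, Γ_S=0.714286; launch V₁=1·50/350=0.142857
k=0 src: V=0.1429
k=1 load: inc=0.142857, refl=0.142857·1.000000=0.1429; V=0.000000+0.142857+0.142857=0.2857
k=2 src: inc=0.142857, refl=0.142857·0.714286=0.1020; V=0.142857+0.142857+0.102041=0.3878
k=3 load: inc=0.102041, refl=0.102041·1.000000=0.1020; V=0.285714+0.102041+0.102041=0.4898
k=4 src: inc=0.102041, refl=0.102041·0.714286=0.0729; V=0.387755+0.102041+0.072886=0.5627
k=5 load: inc=0.072886, refl=0.072886·1.000000=0.0729; V=0.489796+0.072886+0.072886=0.6356
k=6 src: inc=0.072886, refl=0.072886·0.714286=0.0521; V=0.562682+0.072886+0.052062=0.6876
k=7 load: inc=0.052062, refl=0.052062·1.000000=0.0521; V=0.635569+0.052062+0.052062=0.7397
k=8 src: inc=0.052062, refl=0.052062·0.714286=0.0372; V=0.687630+0.052062+0.037187=0.7769
k=9 load: inc=0.037187, refl=0.037187·1.000000=0.0372; V=0.739692+0.037187+0.037187=0.8141

0 0 source 0.1429
1 5 load 0.2857
2 10 source 0.3878
3 15 load 0.4898
4 20 source 0.5627
5 25 load 0.6356
6 30 source 0.6876
7 35 load 0.7397
8 40 source 0.7769
9 45 load 0.8141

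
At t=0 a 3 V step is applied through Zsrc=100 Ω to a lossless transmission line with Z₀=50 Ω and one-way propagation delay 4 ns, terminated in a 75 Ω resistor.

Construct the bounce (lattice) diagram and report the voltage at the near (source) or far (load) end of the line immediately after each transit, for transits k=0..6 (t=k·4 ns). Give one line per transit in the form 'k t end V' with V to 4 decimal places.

0 0 source 1.0000
1 4 load 1.2000
2 8 source 1.2667
3 12 load 1.2800
4 16 source 1.2844
5 20 load 1.2853
6 24 source 1.2856

Γ_L=0.200000, Γ_S=0.333333; launch V₁=3·50/150=1.000000
k=0 src: V=1.0000
k=1 load: inc=1.000000, refl=1.000000·0.200000=0.2000; V=0.000000+1.000000+0.200000=1.2000
k=2 src: inc=0.200000, refl=0.200000·0.333333=0.0667; V=1.000000+0.200000+0.066667=1.2667
k=3 load: inc=0.066667, refl=0.066667·0.200000=0.0133; V=1.200000+0.066667+0.013333=1.2800
k=4 src: inc=0.013333, refl=0.013333·0.333333=0.0044; V=1.266667+0.013333+0.004444=1.2844
k=5 load: inc=0.004444, refl=0.004444·0.200000=0.0009; V=1.280000+0.004444+0.000889=1.2853
k=6 src: inc=0.000889, refl=0.000889·0.333333=0.0003; V=1.284444+0.000889+0.000296=1.2856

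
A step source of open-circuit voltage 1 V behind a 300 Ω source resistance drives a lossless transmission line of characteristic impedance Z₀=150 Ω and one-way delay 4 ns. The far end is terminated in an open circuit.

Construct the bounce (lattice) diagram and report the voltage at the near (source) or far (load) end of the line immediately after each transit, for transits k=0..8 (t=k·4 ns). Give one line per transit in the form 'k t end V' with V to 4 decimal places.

Γ_L=1.000000, Γ_S=0.333333; launch V₁=1·150/450=0.333333
k=0 src: V=0.3333
k=1 load: inc=0.333333, refl=0.333333·1.000000=0.3333; V=0.000000+0.333333+0.333333=0.6667
k=2 src: inc=0.333333, refl=0.333333·0.333333=0.1111; V=0.333333+0.333333+0.111111=0.7778
k=3 load: inc=0.111111, refl=0.111111·1.000000=0.1111; V=0.666667+0.111111+0.111111=0.8889
k=4 src: inc=0.111111, refl=0.111111·0.333333=0.0370; V=0.777778+0.111111+0.037037=0.9259
k=5 load: inc=0.037037, refl=0.037037·1.000000=0.0370; V=0.888889+0.037037+0.037037=0.9630
k=6 src: inc=0.037037, refl=0.037037·0.333333=0.0123; V=0.925926+0.037037+0.012346=0.9753
k=7 load: inc=0.012346, refl=0.012346·1.000000=0.0123; V=0.962963+0.012346+0.012346=0.9877
k=8 src: inc=0.012346, refl=0.012346·0.333333=0.0041; V=0.975309+0.012346+0.004115=0.9918

0 0 source 0.3333
1 4 load 0.6667
2 8 source 0.7778
3 12 load 0.8889
4 16 source 0.9259
5 20 load 0.9630
6 24 source 0.9753
7 28 load 0.9877
8 32 source 0.9918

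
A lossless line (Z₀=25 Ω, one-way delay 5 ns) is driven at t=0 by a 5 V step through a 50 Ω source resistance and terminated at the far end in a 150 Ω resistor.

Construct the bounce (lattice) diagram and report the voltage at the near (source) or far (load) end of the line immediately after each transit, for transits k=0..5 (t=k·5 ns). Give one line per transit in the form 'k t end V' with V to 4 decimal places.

0 0 source 1.6667
1 5 load 2.8571
2 10 source 3.2540
3 15 load 3.5374
4 20 source 3.6319
5 25 load 3.6994

Γ_L=0.714286, Γ_S=0.333333; launch V₁=5·25/75=1.666667
k=0 src: V=1.6667
k=1 load: inc=1.666667, refl=1.666667·0.714286=1.1905; V=0.000000+1.666667+1.190476=2.8571
k=2 src: inc=1.190476, refl=1.190476·0.333333=0.3968; V=1.666667+1.190476+0.396825=3.2540
k=3 load: inc=0.396825, refl=0.396825·0.714286=0.2834; V=2.857143+0.396825+0.283447=3.5374
k=4 src: inc=0.283447, refl=0.283447·0.333333=0.0945; V=3.253968+0.283447+0.094482=3.6319
k=5 load: inc=0.094482, refl=0.094482·0.714286=0.0675; V=3.537415+0.094482+0.067487=3.6994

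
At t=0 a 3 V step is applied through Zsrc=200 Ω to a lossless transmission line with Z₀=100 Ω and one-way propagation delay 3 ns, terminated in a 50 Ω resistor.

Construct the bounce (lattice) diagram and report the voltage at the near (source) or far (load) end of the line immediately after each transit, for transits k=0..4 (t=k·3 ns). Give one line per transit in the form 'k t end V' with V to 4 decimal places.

Γ_L=-0.333333, Γ_S=0.333333; launch V₁=3·100/300=1.000000
k=0 src: V=1.0000
k=1 load: inc=1.000000, refl=1.000000·-0.333333=-0.3333; V=0.000000+1.000000+-0.333333=0.6667
k=2 src: inc=-0.333333, refl=-0.333333·0.333333=-0.1111; V=1.000000+-0.333333+-0.111111=0.5556
k=3 load: inc=-0.111111, refl=-0.111111·-0.333333=0.0370; V=0.666667+-0.111111+0.037037=0.5926
k=4 src: inc=0.037037, refl=0.037037·0.333333=0.0123; V=0.555556+0.037037+0.012346=0.6049

0 0 source 1.0000
1 3 load 0.6667
2 6 source 0.5556
3 9 load 0.5926
4 12 source 0.6049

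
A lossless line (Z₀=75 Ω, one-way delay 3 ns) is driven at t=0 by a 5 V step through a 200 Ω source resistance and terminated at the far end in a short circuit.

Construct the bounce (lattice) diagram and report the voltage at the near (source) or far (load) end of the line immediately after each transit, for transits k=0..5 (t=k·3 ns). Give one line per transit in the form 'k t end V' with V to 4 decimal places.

0 0 source 1.3636
1 3 load 0.0000
2 6 source -0.6198
3 9 load 0.0000
4 12 source 0.2817
5 15 load 0.0000

Γ_L=-1.000000, Γ_S=0.454545; launch V₁=5·75/275=1.363636
k=0 src: V=1.3636
k=1 load: inc=1.363636, refl=1.363636·-1.000000=-1.3636; V=0.000000+1.363636+-1.363636=0.0000
k=2 src: inc=-1.363636, refl=-1.363636·0.454545=-0.6198; V=1.363636+-1.363636+-0.619835=-0.6198
k=3 load: inc=-0.619835, refl=-0.619835·-1.000000=0.6198; V=0.000000+-0.619835+0.619835=0.0000
k=4 src: inc=0.619835, refl=0.619835·0.454545=0.2817; V=-0.619835+0.619835+0.281743=0.2817
k=5 load: inc=0.281743, refl=0.281743·-1.000000=-0.2817; V=0.000000+0.281743+-0.281743=0.0000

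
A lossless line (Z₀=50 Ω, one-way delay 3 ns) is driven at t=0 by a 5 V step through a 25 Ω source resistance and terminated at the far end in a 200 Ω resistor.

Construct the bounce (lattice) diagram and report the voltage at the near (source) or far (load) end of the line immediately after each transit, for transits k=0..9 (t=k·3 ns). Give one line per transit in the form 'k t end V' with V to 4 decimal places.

0 0 source 3.3333
1 3 load 5.3333
2 6 source 4.6667
3 9 load 4.2667
4 12 source 4.4000
5 15 load 4.4800
6 18 source 4.4533
7 21 load 4.4373
8 24 source 4.4427
9 27 load 4.4459

Γ_L=0.600000, Γ_S=-0.333333; launch V₁=5·50/75=3.333333
k=0 src: V=3.3333
k=1 load: inc=3.333333, refl=3.333333·0.600000=2.0000; V=0.000000+3.333333+2.000000=5.3333
k=2 src: inc=2.000000, refl=2.000000·-0.333333=-0.6667; V=3.333333+2.000000+-0.666667=4.6667
k=3 load: inc=-0.666667, refl=-0.666667·0.600000=-0.4000; V=5.333333+-0.666667+-0.400000=4.2667
k=4 src: inc=-0.400000, refl=-0.400000·-0.333333=0.1333; V=4.666667+-0.400000+0.133333=4.4000
k=5 load: inc=0.133333, refl=0.133333·0.600000=0.0800; V=4.266667+0.133333+0.080000=4.4800
k=6 src: inc=0.080000, refl=0.080000·-0.333333=-0.0267; V=4.400000+0.080000+-0.026667=4.4533
k=7 load: inc=-0.026667, refl=-0.026667·0.600000=-0.0160; V=4.480000+-0.026667+-0.016000=4.4373
k=8 src: inc=-0.016000, refl=-0.016000·-0.333333=0.0053; V=4.453333+-0.016000+0.005333=4.4427
k=9 load: inc=0.005333, refl=0.005333·0.600000=0.0032; V=4.437333+0.005333+0.003200=4.4459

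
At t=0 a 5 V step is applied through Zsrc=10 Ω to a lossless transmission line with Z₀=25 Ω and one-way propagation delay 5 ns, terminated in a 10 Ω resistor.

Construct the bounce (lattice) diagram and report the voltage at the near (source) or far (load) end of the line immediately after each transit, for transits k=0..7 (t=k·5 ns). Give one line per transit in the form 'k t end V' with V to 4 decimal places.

Γ_L=-0.428571, Γ_S=-0.428571; launch V₁=5·25/35=3.571429
k=0 src: V=3.5714
k=1 load: inc=3.571429, refl=3.571429·-0.428571=-1.5306; V=0.000000+3.571429+-1.530612=2.0408
k=2 src: inc=-1.530612, refl=-1.530612·-0.428571=0.6560; V=3.571429+-1.530612+0.655977=2.6968
k=3 load: inc=0.655977, refl=0.655977·-0.428571=-0.2811; V=2.040816+0.655977+-0.281133=2.4157
k=4 src: inc=-0.281133, refl=-0.281133·-0.428571=0.1205; V=2.696793+-0.281133+0.120486=2.5361
k=5 load: inc=0.120486, refl=0.120486·-0.428571=-0.0516; V=2.415660+0.120486+-0.051637=2.4845
k=6 src: inc=-0.051637, refl=-0.051637·-0.428571=0.0221; V=2.536146+-0.051637+0.022130=2.5066
k=7 load: inc=0.022130, refl=0.022130·-0.428571=-0.0095; V=2.484509+0.022130+-0.009484=2.4972

0 0 source 3.5714
1 5 load 2.0408
2 10 source 2.6968
3 15 load 2.4157
4 20 source 2.5361
5 25 load 2.4845
6 30 source 2.5066
7 35 load 2.4972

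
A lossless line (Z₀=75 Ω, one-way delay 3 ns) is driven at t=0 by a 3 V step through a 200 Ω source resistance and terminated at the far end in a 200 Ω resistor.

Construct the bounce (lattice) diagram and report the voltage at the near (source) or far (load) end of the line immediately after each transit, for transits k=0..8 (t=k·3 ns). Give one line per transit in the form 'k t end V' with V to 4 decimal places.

Γ_L=0.454545, Γ_S=0.454545; launch V₁=3·75/275=0.818182
k=0 src: V=0.8182
k=1 load: inc=0.818182, refl=0.818182·0.454545=0.3719; V=0.000000+0.818182+0.371901=1.1901
k=2 src: inc=0.371901, refl=0.371901·0.454545=0.1690; V=0.818182+0.371901+0.169046=1.3591
k=3 load: inc=0.169046, refl=0.169046·0.454545=0.0768; V=1.190083+0.169046+0.076839=1.4360
k=4 src: inc=0.076839, refl=0.076839·0.454545=0.0349; V=1.359128+0.076839+0.034927=1.4709
k=5 load: inc=0.034927, refl=0.034927·0.454545=0.0159; V=1.435967+0.034927+0.015876=1.4868
k=6 src: inc=0.015876, refl=0.015876·0.454545=0.0072; V=1.470894+0.015876+0.007216=1.4940
k=7 load: inc=0.007216, refl=0.007216·0.454545=0.0033; V=1.486770+0.007216+0.003280=1.4973
k=8 src: inc=0.003280, refl=0.003280·0.454545=0.0015; V=1.493986+0.003280+0.001491=1.4988

0 0 source 0.8182
1 3 load 1.1901
2 6 source 1.3591
3 9 load 1.4360
4 12 source 1.4709
5 15 load 1.4868
6 18 source 1.4940
7 21 load 1.4973
8 24 source 1.4988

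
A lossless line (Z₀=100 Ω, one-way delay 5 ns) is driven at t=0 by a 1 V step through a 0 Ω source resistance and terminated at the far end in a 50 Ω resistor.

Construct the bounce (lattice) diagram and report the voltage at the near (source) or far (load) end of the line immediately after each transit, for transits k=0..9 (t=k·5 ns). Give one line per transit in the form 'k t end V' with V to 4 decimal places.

Γ_L=-0.333333, Γ_S=-1.000000; launch V₁=1·100/100=1.000000
k=0 src: V=1.0000
k=1 load: inc=1.000000, refl=1.000000·-0.333333=-0.3333; V=0.000000+1.000000+-0.333333=0.6667
k=2 src: inc=-0.333333, refl=-0.333333·-1.000000=0.3333; V=1.000000+-0.333333+0.333333=1.0000
k=3 load: inc=0.333333, refl=0.333333·-0.333333=-0.1111; V=0.666667+0.333333+-0.111111=0.8889
k=4 src: inc=-0.111111, refl=-0.111111·-1.000000=0.1111; V=1.000000+-0.111111+0.111111=1.0000
k=5 load: inc=0.111111, refl=0.111111·-0.333333=-0.0370; V=0.888889+0.111111+-0.037037=0.9630
k=6 src: inc=-0.037037, refl=-0.037037·-1.000000=0.0370; V=1.000000+-0.037037+0.037037=1.0000
k=7 load: inc=0.037037, refl=0.037037·-0.333333=-0.0123; V=0.962963+0.037037+-0.012346=0.9877
k=8 src: inc=-0.012346, refl=-0.012346·-1.000000=0.0123; V=1.000000+-0.012346+0.012346=1.0000
k=9 load: inc=0.012346, refl=0.012346·-0.333333=-0.0041; V=0.987654+0.012346+-0.004115=0.9959

0 0 source 1.0000
1 5 load 0.6667
2 10 source 1.0000
3 15 load 0.8889
4 20 source 1.0000
5 25 load 0.9630
6 30 source 1.0000
7 35 load 0.9877
8 40 source 1.0000
9 45 load 0.9959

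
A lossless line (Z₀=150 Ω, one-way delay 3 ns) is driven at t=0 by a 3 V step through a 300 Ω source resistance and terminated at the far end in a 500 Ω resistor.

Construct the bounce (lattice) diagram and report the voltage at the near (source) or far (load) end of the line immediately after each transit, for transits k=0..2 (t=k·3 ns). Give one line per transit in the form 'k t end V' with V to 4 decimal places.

Γ_L=0.538462, Γ_S=0.333333; launch V₁=3·150/450=1.000000
k=0 src: V=1.0000
k=1 load: inc=1.000000, refl=1.000000·0.538462=0.5385; V=0.000000+1.000000+0.538462=1.5385
k=2 src: inc=0.538462, refl=0.538462·0.333333=0.1795; V=1.000000+0.538462+0.179487=1.7179

0 0 source 1.0000
1 3 load 1.5385
2 6 source 1.7179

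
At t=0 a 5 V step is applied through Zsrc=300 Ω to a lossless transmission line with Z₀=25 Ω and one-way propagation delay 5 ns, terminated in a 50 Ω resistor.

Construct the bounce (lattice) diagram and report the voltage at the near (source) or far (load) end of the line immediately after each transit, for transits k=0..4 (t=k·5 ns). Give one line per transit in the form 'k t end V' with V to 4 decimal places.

Γ_L=0.333333, Γ_S=0.846154; launch V₁=5·25/325=0.384615
k=0 src: V=0.3846
k=1 load: inc=0.384615, refl=0.384615·0.333333=0.1282; V=0.000000+0.384615+0.128205=0.5128
k=2 src: inc=0.128205, refl=0.128205·0.846154=0.1085; V=0.384615+0.128205+0.108481=0.6213
k=3 load: inc=0.108481, refl=0.108481·0.333333=0.0362; V=0.512821+0.108481+0.036160=0.6575
k=4 src: inc=0.036160, refl=0.036160·0.846154=0.0306; V=0.621302+0.036160+0.030597=0.6881

0 0 source 0.3846
1 5 load 0.5128
2 10 source 0.6213
3 15 load 0.6575
4 20 source 0.6881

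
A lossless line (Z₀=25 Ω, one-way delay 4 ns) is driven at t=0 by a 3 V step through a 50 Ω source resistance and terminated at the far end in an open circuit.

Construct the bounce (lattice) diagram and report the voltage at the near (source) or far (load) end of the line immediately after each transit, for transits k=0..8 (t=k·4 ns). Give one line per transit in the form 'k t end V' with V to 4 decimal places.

0 0 source 1.0000
1 4 load 2.0000
2 8 source 2.3333
3 12 load 2.6667
4 16 source 2.7778
5 20 load 2.8889
6 24 source 2.9259
7 28 load 2.9630
8 32 source 2.9753

Γ_L=1.000000, Γ_S=0.333333; launch V₁=3·25/75=1.000000
k=0 src: V=1.0000
k=1 load: inc=1.000000, refl=1.000000·1.000000=1.0000; V=0.000000+1.000000+1.000000=2.0000
k=2 src: inc=1.000000, refl=1.000000·0.333333=0.3333; V=1.000000+1.000000+0.333333=2.3333
k=3 load: inc=0.333333, refl=0.333333·1.000000=0.3333; V=2.000000+0.333333+0.333333=2.6667
k=4 src: inc=0.333333, refl=0.333333·0.333333=0.1111; V=2.333333+0.333333+0.111111=2.7778
k=5 load: inc=0.111111, refl=0.111111·1.000000=0.1111; V=2.666667+0.111111+0.111111=2.8889
k=6 src: inc=0.111111, refl=0.111111·0.333333=0.0370; V=2.777778+0.111111+0.037037=2.9259
k=7 load: inc=0.037037, refl=0.037037·1.000000=0.0370; V=2.888889+0.037037+0.037037=2.9630
k=8 src: inc=0.037037, refl=0.037037·0.333333=0.0123; V=2.925926+0.037037+0.012346=2.9753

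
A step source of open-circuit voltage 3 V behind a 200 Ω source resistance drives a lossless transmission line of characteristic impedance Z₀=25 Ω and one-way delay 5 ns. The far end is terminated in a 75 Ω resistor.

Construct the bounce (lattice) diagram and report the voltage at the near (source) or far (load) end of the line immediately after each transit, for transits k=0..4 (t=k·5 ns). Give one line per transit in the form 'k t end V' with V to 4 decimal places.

0 0 source 0.3333
1 5 load 0.5000
2 10 source 0.6296
3 15 load 0.6944
4 20 source 0.7449

Γ_L=0.500000, Γ_S=0.777778; launch V₁=3·25/225=0.333333
k=0 src: V=0.3333
k=1 load: inc=0.333333, refl=0.333333·0.500000=0.1667; V=0.000000+0.333333+0.166667=0.5000
k=2 src: inc=0.166667, refl=0.166667·0.777778=0.1296; V=0.333333+0.166667+0.129630=0.6296
k=3 load: inc=0.129630, refl=0.129630·0.500000=0.0648; V=0.500000+0.129630+0.064815=0.6944
k=4 src: inc=0.064815, refl=0.064815·0.777778=0.0504; V=0.629630+0.064815+0.050412=0.7449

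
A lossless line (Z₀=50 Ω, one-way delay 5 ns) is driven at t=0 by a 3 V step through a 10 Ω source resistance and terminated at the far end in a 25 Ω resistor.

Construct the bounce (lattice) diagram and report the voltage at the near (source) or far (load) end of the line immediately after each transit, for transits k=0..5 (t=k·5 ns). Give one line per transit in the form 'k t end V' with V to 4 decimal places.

Γ_L=-0.333333, Γ_S=-0.666667; launch V₁=3·50/60=2.500000
k=0 src: V=2.5000
k=1 load: inc=2.500000, refl=2.500000·-0.333333=-0.8333; V=0.000000+2.500000+-0.833333=1.6667
k=2 src: inc=-0.833333, refl=-0.833333·-0.666667=0.5556; V=2.500000+-0.833333+0.555556=2.2222
k=3 load: inc=0.555556, refl=0.555556·-0.333333=-0.1852; V=1.666667+0.555556+-0.185185=2.0370
k=4 src: inc=-0.185185, refl=-0.185185·-0.666667=0.1235; V=2.222222+-0.185185+0.123457=2.1605
k=5 load: inc=0.123457, refl=0.123457·-0.333333=-0.0412; V=2.037037+0.123457+-0.041152=2.1193

0 0 source 2.5000
1 5 load 1.6667
2 10 source 2.2222
3 15 load 2.0370
4 20 source 2.1605
5 25 load 2.1193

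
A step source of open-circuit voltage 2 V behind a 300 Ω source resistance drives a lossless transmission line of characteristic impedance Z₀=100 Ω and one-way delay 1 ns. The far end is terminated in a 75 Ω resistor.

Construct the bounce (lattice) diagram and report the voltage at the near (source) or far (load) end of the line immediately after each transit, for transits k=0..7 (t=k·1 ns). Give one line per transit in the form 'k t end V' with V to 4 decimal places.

0 0 source 0.5000
1 1 load 0.4286
2 2 source 0.3929
3 3 load 0.3980
4 4 source 0.4005
5 5 load 0.4001
6 6 source 0.4000
7 7 load 0.4000

Γ_L=-0.142857, Γ_S=0.500000; launch V₁=2·100/400=0.500000
k=0 src: V=0.5000
k=1 load: inc=0.500000, refl=0.500000·-0.142857=-0.0714; V=0.000000+0.500000+-0.071429=0.4286
k=2 src: inc=-0.071429, refl=-0.071429·0.500000=-0.0357; V=0.500000+-0.071429+-0.035714=0.3929
k=3 load: inc=-0.035714, refl=-0.035714·-0.142857=0.0051; V=0.428571+-0.035714+0.005102=0.3980
k=4 src: inc=0.005102, refl=0.005102·0.500000=0.0026; V=0.392857+0.005102+0.002551=0.4005
k=5 load: inc=0.002551, refl=0.002551·-0.142857=-0.0004; V=0.397959+0.002551+-0.000364=0.4001
k=6 src: inc=-0.000364, refl=-0.000364·0.500000=-0.0002; V=0.400510+-0.000364+-0.000182=0.4000
k=7 load: inc=-0.000182, refl=-0.000182·-0.142857=0.0000; V=0.400146+-0.000182+0.000026=0.4000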